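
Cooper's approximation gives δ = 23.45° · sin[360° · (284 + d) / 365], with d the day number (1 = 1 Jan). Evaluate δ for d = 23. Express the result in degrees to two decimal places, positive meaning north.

-19.71°

360 × (284 + 23) / 365 = 302.795°; sin(302.795°) = -0.8406.
δ = 23.45 × -0.8406 = -19.712° ≈ -19.71°.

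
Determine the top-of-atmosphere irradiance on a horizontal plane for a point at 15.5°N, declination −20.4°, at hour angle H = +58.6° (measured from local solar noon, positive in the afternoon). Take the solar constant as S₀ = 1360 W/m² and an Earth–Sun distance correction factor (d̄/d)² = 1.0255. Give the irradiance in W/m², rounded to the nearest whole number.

526 W/m²

cos θ_z = sin φ sin δ + cos φ cos δ cos H = (0.2672)(-0.3486) + (0.9636)(0.9373)(0.5210) = 0.3774.
Top-of-atmosphere irradiance = S₀ (d̄/d)² cos θ_z = 1360 × 1.0255 × 0.3774 = 526.35 W/m².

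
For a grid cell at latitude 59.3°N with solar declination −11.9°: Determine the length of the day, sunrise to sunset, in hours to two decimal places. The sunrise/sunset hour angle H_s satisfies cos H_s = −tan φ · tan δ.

9.23 hours

cos H_s = −tan(59.3°) · tan(-11.9°) = 0.3549, so H_s = arccos(0.3549) = 69.21°.
Day length = 2 H_s / 15° h⁻¹ = 138.42° / 15 = 9.228 h.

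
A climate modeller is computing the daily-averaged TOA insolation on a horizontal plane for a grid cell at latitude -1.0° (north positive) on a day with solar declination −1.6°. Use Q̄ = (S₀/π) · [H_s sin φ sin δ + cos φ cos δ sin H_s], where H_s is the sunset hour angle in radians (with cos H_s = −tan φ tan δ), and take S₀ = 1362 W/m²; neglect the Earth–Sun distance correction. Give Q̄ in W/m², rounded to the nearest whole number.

cos H_s = −tan(-1.0°) · tan(-1.6°) = -0.0005, so H_s = arccos(-0.0005) = 90.03°. In radians, H_s = 1.5713.
H_s sin φ sin δ = 1.5713 × -0.0175 × -0.0279 = 0.0008.
cos φ cos δ sin H_s = 0.9998 × 0.9996 × 1.0000 = 0.9994.
Q̄ = (1362/π) × (0.0008 + 0.9994) = 433.54 × 1.0002 = 433.63 W/m².

434 W/m²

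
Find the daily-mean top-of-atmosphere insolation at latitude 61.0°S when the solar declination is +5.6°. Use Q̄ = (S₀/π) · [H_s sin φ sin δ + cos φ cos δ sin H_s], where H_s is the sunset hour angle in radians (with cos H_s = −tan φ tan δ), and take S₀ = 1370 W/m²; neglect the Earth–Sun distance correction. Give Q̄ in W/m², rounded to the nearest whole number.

The sunset hour angle satisfies cos H_s = −tan φ tan δ = 0.1769, giving H_s = 79.81°. In radians, H_s = 1.3929.
H_s sin φ sin δ = 1.3929 × -0.8746 × 0.0976 = -0.1189.
cos φ cos δ sin H_s = 0.4848 × 0.9952 × 0.9842 = 0.4748.
Q̄ = (1370/π) × (-0.1189 + 0.4748) = 436.08 × 0.3559 = 155.20 W/m².

155 W/m²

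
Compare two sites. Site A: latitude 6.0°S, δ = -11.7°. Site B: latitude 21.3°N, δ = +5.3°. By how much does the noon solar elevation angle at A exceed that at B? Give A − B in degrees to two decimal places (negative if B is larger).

A: 90° − |-6.0 − (-11.7)| = 84.30°.
B: 90° − |21.3 − (5.3)| = 74.00°.
A − B = 84.30 − 74.00 = 10.30°.

+10.30°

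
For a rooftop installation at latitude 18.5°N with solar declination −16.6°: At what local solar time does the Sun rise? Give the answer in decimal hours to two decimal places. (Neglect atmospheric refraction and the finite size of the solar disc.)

6.38 h

cos H_s = −tan(18.5°) · tan(-16.6°) = 0.0997, so H_s = arccos(0.0997) = 84.28°.
Sunrise is at 12 − H_s/15 = 12 − 5.619 = 6.381 h local solar time.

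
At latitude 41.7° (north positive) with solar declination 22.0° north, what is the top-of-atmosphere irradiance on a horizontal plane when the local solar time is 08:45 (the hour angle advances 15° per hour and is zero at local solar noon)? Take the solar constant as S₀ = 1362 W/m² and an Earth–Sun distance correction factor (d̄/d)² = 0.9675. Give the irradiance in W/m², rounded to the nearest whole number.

Hour angle H = 15° × (8.75 − 12) = -48.75°.
cos θ_z = sin φ sin δ + cos φ cos δ cos H = (0.6652)(0.3746) + (0.7466)(0.9272)(0.6593) = 0.7056.
Top-of-atmosphere irradiance = S₀ (d̄/d)² cos θ_z = 1362 × 0.9675 × 0.7056 = 929.79 W/m².

930 W/m²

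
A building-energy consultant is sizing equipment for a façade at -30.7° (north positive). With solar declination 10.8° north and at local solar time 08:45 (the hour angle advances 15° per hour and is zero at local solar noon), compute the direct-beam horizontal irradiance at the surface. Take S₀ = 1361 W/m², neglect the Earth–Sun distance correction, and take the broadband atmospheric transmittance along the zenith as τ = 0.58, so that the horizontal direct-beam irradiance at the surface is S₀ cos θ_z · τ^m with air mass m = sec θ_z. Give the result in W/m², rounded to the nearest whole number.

Hour angle H = 15° × (8.75 − 12) = -48.75°.
cos θ_z = sin φ sin δ + cos φ cos δ cos H = (-0.5105)(0.1874) + (0.8599)(0.9823)(0.6593) = 0.4612.
Air mass m = 1/cos θ_z = 1/0.4612 = 2.168; τ^m = 0.58^2.168 = 0.3070.
Surface direct beam = 1361 × 0.4612 × 0.3070 = 192.70 W/m².

193 W/m²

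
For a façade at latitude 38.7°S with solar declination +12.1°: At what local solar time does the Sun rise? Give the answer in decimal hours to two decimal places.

The sunset hour angle satisfies cos H_s = −tan φ tan δ = 0.1718, giving H_s = 80.11°.
Sunrise is at 12 − H_s/15 = 12 − 5.341 = 6.659 h local solar time.

6.66 h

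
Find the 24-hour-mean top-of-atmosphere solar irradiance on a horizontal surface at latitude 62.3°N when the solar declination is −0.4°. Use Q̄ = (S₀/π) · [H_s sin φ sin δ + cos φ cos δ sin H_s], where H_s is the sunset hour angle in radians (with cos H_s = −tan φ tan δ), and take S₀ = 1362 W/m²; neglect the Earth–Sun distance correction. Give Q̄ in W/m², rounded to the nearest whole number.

cos H_s = −tan(62.3°) · tan(-0.4°) = 0.0133, so H_s = arccos(0.0133) = 89.24°. In radians, H_s = 1.5575.
H_s sin φ sin δ = 1.5575 × 0.8854 × -0.0070 = -0.0097.
cos φ cos δ sin H_s = 0.4648 × 1.0000 × 0.9999 = 0.4648.
Q̄ = (1362/π) × (-0.0097 + 0.4648) = 433.54 × 0.4551 = 197.30 W/m².

197 W/m²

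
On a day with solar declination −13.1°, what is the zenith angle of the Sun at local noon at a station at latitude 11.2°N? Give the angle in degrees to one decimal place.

At local solar noon the hour angle is zero, so the zenith angle is |φ − δ| = |11.2° − (-13.1°)| = 24.3°.

24.3°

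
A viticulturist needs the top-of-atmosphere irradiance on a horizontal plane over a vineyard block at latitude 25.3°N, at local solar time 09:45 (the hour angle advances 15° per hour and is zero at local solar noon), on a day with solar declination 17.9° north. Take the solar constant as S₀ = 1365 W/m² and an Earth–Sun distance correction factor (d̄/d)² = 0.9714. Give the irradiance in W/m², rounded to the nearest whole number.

Hour angle H = 15° × (9.75 − 12) = -33.75°.
With φ = 25.3°, δ = 17.9°, H = -33.75°: sin φ sin δ = 0.1314, cos φ cos δ cos H = 0.7153, so cos θ_z = 0.8467.
Top-of-atmosphere irradiance = S₀ (d̄/d)² cos θ_z = 1365 × 0.9714 × 0.8467 = 1122.69 W/m².

1123 W/m²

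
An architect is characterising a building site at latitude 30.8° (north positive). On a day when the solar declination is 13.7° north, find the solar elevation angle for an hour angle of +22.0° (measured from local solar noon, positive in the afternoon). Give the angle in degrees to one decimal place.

63.5°

With φ = 30.8°, δ = 13.7°, H = 22.00°: sin φ sin δ = 0.1213, cos φ cos δ cos H = 0.7738, so cos θ_z = 0.8951.
θ_z = arccos(0.8951) = 26.48°, so the elevation is 90° − 26.48° = 63.52°.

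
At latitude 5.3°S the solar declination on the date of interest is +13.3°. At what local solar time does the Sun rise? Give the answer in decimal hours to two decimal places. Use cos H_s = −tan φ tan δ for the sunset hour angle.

6.08 h

−tan φ tan δ = −(-0.0928)(0.2364) = 0.0219; H_s = arccos(0.0219) = 88.75°.
Sunrise is at 12 − H_s/15 = 12 − 5.917 = 6.083 h local solar time.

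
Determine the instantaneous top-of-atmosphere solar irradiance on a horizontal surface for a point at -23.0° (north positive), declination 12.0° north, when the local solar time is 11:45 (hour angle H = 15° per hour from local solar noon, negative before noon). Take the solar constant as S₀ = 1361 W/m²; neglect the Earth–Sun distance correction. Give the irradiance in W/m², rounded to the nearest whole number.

1112 W/m²

Hour angle H = 15° × (11.75 − 12) = -3.75°.
cos θ_z = sin φ sin δ + cos φ cos δ cos H = (-0.3907)(0.2079) + (0.9205)(0.9781)(0.9979) = 0.8172.
Top-of-atmosphere irradiance = S₀ cos θ_z = 1361 × 0.8172 = 1112.21 W/m².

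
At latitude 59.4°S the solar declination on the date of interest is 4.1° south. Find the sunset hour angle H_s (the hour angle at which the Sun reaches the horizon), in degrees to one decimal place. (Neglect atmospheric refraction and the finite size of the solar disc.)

97.0°

−tan φ tan δ = −(-1.6909)(-0.0717) = -0.1212; H_s = arccos(-0.1212) = 96.96°.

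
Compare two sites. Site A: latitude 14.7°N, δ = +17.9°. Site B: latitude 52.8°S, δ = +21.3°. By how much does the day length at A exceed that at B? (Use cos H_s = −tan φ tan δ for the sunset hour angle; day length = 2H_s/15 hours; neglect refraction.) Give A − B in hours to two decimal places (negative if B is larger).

A: H_s = arccos(−tan 14.7° · tan 17.9°) = 94.86°, so 2H_s/15 = 12.6480 h.
B: H_s = arccos(−tan -52.8° · tan 21.3°) = 59.09°, so 2H_s/15 = 7.8787 h.
A − B = 12.6480 − 7.8787 = 4.7693 h.

+4.77 h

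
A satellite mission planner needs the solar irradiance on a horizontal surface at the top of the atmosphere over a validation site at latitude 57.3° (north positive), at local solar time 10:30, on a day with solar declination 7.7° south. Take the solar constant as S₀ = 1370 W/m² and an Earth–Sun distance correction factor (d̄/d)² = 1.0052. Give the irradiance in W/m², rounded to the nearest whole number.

526 W/m²

Hour angle H = 15° × (10.5 − 12) = -22.50°.
cos θ_z = sin φ sin δ + cos φ cos δ cos H = (0.8415)(-0.1340) + (0.5402)(0.9910)(0.9239) = 0.3818.
Top-of-atmosphere irradiance = S₀ (d̄/d)² cos θ_z = 1370 × 1.0052 × 0.3818 = 525.79 W/m².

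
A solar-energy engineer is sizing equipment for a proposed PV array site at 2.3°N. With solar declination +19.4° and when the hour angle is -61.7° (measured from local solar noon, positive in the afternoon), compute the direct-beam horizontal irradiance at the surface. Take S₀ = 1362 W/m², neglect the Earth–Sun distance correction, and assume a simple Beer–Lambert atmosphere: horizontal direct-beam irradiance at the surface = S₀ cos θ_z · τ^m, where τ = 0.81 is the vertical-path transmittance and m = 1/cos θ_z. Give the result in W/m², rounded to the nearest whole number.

396 W/m²

With φ = 2.3°, δ = 19.4°, H = -61.70°: sin φ sin δ = 0.0133, cos φ cos δ cos H = 0.4468, so cos θ_z = 0.4601.
Air mass m = 1/cos θ_z = 1/0.4601 = 2.173; τ^m = 0.81^2.173 = 0.6326.
Surface direct beam = 1362 × 0.4601 × 0.6326 = 396.42 W/m².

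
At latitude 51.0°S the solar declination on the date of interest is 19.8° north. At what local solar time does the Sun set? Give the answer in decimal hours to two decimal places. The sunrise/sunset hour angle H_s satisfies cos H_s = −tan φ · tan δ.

−tan φ tan δ = −(-1.2349)(0.3600) = 0.4446; H_s = arccos(0.4446) = 63.60°.
Sunset is at 12 + H_s/15 = 12 + 4.240 = 16.240 h local solar time.

16.24 h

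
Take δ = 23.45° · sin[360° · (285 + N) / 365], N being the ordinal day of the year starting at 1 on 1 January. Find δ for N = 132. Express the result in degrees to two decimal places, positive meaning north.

360 × (285 + 132) / 365 = 411.288°; sin(411.288°) = 0.7803.
δ = 23.45 × 0.7803 = 18.298° ≈ +18.30°.

+18.30°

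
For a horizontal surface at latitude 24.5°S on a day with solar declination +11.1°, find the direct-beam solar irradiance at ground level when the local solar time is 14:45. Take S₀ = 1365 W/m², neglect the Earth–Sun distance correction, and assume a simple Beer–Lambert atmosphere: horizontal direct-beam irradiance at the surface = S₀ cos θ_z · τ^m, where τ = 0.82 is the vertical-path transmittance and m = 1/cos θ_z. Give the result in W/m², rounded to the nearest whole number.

Hour angle H = 15° × (14.75 − 12) = 41.25°.
cos θ_z = sin φ sin δ + cos φ cos δ cos H = (-0.4147)(0.1925) + (0.9100)(0.9813)(0.7518) = 0.5915.
Air mass m = 1/cos θ_z = 1/0.5915 = 1.691; τ^m = 0.82^1.691 = 0.7149.
Surface direct beam = 1365 × 0.5915 × 0.7149 = 577.21 W/m².

577 W/m²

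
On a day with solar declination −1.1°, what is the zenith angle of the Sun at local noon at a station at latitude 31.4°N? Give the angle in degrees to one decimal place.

At local solar noon the hour angle is zero, so the zenith angle is |φ − δ| = |31.4° − (-1.1°)| = 32.5°.

32.5°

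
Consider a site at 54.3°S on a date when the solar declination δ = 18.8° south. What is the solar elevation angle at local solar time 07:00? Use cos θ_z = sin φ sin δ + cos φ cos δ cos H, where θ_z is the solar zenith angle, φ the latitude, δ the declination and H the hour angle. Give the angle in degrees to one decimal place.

Hour angle H = 15° × (7 − 12) = -75.00°.
cos θ_z = sin(-54.3°) sin(-18.8°) + cos(-54.3°) cos(-18.8°) cos(-75.00°) = 0.2617 + 0.1430 = 0.4047.
θ_z = arccos(0.4047) = 66.13°, so the elevation is 90° − 66.13° = 23.87°.

23.9°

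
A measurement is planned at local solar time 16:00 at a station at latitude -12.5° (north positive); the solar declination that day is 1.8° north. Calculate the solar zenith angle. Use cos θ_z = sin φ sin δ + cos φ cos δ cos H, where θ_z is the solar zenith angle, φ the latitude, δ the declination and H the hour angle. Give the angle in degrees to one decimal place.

Hour angle H = 15° × (16 − 12) = 60.00°.
With φ = -12.5°, δ = 1.8°, H = 60.00°: sin φ sin δ = -0.0068, cos φ cos δ cos H = 0.4879, so cos θ_z = 0.4811.
θ_z = arccos(0.4811) = 61.24°.

61.2°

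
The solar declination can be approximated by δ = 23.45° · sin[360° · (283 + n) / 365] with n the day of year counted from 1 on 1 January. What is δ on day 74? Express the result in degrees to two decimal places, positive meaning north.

360 × (283 + 74) / 365 = 352.110°; sin(352.110°) = -0.1373.
δ = 23.45 × -0.1373 = -3.220° ≈ -3.22°.

-3.22°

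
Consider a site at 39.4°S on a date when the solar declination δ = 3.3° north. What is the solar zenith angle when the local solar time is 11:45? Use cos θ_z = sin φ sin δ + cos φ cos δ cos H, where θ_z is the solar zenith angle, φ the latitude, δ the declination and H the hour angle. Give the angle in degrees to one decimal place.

Hour angle H = 15° × (11.75 − 12) = -3.75°.
cos θ_z = sin(-39.4°) sin(3.3°) + cos(-39.4°) cos(3.3°) cos(-3.75°) = -0.0365 + 0.7698 = 0.7333.
θ_z = arccos(0.7333) = 42.84°.

42.8°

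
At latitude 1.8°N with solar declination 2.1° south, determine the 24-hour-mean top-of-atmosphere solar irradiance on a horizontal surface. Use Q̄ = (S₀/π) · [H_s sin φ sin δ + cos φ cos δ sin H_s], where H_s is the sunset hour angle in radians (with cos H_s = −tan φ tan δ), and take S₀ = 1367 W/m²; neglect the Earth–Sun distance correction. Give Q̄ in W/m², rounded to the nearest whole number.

434 W/m²

cos H_s = −tan(1.8°) · tan(-2.1°) = 0.0012, so H_s = arccos(0.0012) = 89.93°. In radians, H_s = 1.5696.
H_s sin φ sin δ = 1.5696 × 0.0314 × -0.0366 = -0.0018.
cos φ cos δ sin H_s = 0.9995 × 0.9993 × 1.0000 = 0.9988.
Q̄ = (1367/π) × (-0.0018 + 0.9988) = 435.13 × 0.9970 = 433.82 W/m².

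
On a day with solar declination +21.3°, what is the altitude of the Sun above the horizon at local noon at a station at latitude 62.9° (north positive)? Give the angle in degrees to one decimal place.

48.4°

At local solar noon the hour angle is zero, so the elevation is 90° − |φ − δ| = 90° − |62.9° − (21.3°)| = 90° − 41.6° = 48.4°.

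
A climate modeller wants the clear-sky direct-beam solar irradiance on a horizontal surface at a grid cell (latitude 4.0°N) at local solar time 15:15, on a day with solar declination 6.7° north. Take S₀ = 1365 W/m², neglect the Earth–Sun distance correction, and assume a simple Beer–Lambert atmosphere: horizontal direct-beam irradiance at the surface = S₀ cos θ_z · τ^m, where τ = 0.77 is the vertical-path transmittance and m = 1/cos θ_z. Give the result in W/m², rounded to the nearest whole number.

Hour angle H = 15° × (15.25 − 12) = 48.75°.
cos θ_z = sin φ sin δ + cos φ cos δ cos H = (0.0698)(0.1167) + (0.9976)(0.9932)(0.6593) = 0.6614.
Air mass m = 1/cos θ_z = 1/0.6614 = 1.512; τ^m = 0.77^1.512 = 0.6736.
Surface direct beam = 1365 × 0.6614 × 0.6736 = 608.13 W/m².

608 W/m²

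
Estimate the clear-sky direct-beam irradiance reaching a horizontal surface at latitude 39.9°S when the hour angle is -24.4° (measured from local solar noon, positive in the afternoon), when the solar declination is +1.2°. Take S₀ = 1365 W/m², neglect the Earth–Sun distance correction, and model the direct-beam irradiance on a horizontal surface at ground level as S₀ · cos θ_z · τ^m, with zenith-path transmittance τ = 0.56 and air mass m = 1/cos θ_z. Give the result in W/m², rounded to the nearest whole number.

401 W/m²

cos θ_z = sin(-39.9°) sin(1.2°) + cos(-39.9°) cos(1.2°) cos(-24.40°) = -0.0134 + 0.6985 = 0.6851.
Air mass m = 1/cos θ_z = 1/0.6851 = 1.460; τ^m = 0.56^1.460 = 0.4289.
Surface direct beam = 1365 × 0.6851 × 0.4289 = 401.09 W/m².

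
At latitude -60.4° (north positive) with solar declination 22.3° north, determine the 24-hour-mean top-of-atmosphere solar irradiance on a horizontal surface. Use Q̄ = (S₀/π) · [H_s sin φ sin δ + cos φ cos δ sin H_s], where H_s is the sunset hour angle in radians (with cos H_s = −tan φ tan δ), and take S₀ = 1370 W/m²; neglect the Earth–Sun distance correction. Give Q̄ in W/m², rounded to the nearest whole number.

28 W/m²

−tan φ tan δ = −(-1.7603)(0.4101) = 0.7219; H_s = arccos(0.7219) = 43.79°. In radians, H_s = 0.7643.
H_s sin φ sin δ = 0.7643 × -0.8695 × 0.3795 = -0.2522.
cos φ cos δ sin H_s = 0.4939 × 0.9252 × 0.6920 = 0.3162.
Q̄ = (1370/π) × (-0.2522 + 0.3162) = 436.08 × 0.0640 = 27.91 W/m².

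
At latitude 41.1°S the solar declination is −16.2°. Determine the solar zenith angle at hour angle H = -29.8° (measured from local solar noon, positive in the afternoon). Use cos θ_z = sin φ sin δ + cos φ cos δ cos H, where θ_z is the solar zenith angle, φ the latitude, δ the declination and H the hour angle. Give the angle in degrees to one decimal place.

35.8°

cos θ_z = sin(-41.1°) sin(-16.2°) + cos(-41.1°) cos(-16.2°) cos(-29.80°) = 0.1834 + 0.6280 = 0.8114.
θ_z = arccos(0.8114) = 35.77°.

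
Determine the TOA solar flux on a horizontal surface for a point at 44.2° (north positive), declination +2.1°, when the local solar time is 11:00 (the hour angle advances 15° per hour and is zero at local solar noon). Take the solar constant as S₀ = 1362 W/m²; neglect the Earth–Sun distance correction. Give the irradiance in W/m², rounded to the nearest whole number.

Hour angle H = 15° × (11 − 12) = -15.00°.
With φ = 44.2°, δ = 2.1°, H = -15.00°: sin φ sin δ = 0.0255, cos φ cos δ cos H = 0.6920, so cos θ_z = 0.7175.
Top-of-atmosphere irradiance = S₀ cos θ_z = 1362 × 0.7175 = 977.24 W/m².

977 W/m²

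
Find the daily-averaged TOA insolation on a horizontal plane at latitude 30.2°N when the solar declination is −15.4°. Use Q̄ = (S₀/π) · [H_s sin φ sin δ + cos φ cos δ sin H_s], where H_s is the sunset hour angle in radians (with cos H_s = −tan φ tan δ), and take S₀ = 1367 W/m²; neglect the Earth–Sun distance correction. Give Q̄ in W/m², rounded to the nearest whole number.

276 W/m²

−tan φ tan δ = −(0.5820)(-0.2754) = 0.1603; H_s = arccos(0.1603) = 80.78°. In radians, H_s = 1.4099.
H_s sin φ sin δ = 1.4099 × 0.5030 × -0.2656 = -0.1884.
cos φ cos δ sin H_s = 0.8643 × 0.9641 × 0.9871 = 0.8225.
Q̄ = (1367/π) × (-0.1884 + 0.8225) = 435.13 × 0.6341 = 275.92 W/m².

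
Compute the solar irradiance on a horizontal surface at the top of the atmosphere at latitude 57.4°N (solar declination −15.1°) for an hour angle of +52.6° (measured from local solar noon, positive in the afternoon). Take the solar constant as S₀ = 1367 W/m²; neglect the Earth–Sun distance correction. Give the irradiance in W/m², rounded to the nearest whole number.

132 W/m²

cos θ_z = sin(57.4°) sin(-15.1°) + cos(57.4°) cos(-15.1°) cos(52.60°) = -0.2195 + 0.3159 = 0.0964.
Top-of-atmosphere irradiance = S₀ cos θ_z = 1367 × 0.0964 = 131.78 W/m².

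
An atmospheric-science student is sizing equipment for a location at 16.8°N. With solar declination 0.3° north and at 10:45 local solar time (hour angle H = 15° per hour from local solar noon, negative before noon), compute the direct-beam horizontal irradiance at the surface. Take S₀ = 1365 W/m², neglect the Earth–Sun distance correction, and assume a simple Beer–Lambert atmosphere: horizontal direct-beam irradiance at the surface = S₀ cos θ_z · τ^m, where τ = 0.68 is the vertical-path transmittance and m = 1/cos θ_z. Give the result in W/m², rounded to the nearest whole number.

Hour angle H = 15° × (10.75 − 12) = -18.75°.
cos θ_z = sin φ sin δ + cos φ cos δ cos H = (0.2890)(0.0052) + (0.9573)(1.0000)(0.9469) = 0.9080.
Air mass m = 1/cos θ_z = 1/0.9080 = 1.101; τ^m = 0.68^1.101 = 0.6540.
Surface direct beam = 1365 × 0.9080 × 0.6540 = 810.58 W/m².

811 W/m²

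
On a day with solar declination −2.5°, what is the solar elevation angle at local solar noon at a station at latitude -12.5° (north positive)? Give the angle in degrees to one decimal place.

At local solar noon the hour angle is zero, so the elevation is 90° − |φ − δ| = 90° − |-12.5° − (-2.5°)| = 90° − 10.0° = 80.0°.

80.0°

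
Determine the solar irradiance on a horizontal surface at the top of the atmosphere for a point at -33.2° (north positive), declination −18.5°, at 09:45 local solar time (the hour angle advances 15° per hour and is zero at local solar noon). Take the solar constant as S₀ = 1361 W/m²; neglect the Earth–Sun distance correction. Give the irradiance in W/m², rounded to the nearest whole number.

1134 W/m²

Hour angle H = 15° × (9.75 − 12) = -33.75°.
With φ = -33.2°, δ = -18.5°, H = -33.75°: sin φ sin δ = 0.1737, cos φ cos δ cos H = 0.6598, so cos θ_z = 0.8335.
Top-of-atmosphere irradiance = S₀ cos θ_z = 1361 × 0.8335 = 1134.39 W/m².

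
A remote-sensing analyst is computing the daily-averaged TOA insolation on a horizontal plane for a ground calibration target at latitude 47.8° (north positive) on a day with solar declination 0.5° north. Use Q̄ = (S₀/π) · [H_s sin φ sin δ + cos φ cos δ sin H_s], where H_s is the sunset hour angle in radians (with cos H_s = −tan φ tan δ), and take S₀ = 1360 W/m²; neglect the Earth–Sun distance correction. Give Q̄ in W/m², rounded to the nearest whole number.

cos H_s = −tan(47.8°) · tan(0.5°) = -0.0096, so H_s = arccos(-0.0096) = 90.55°. In radians, H_s = 1.5804.
H_s sin φ sin δ = 1.5804 × 0.7408 × 0.0087 = 0.0102.
cos φ cos δ sin H_s = 0.6717 × 1.0000 × 1.0000 = 0.6717.
Q̄ = (1360/π) × (0.0102 + 0.6717) = 432.90 × 0.6819 = 295.19 W/m².

295 W/m²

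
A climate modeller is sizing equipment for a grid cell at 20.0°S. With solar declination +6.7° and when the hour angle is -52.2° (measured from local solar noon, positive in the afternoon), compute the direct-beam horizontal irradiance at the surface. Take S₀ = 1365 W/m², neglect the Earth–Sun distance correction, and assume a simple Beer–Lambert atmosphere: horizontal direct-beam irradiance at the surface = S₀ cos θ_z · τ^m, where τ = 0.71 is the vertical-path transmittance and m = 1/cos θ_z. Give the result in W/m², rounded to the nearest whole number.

382 W/m²

With φ = -20.0°, δ = 6.7°, H = -52.20°: sin φ sin δ = -0.0399, cos φ cos δ cos H = 0.5720, so cos θ_z = 0.5321.
Air mass m = 1/cos θ_z = 1/0.5321 = 1.879; τ^m = 0.71^1.879 = 0.5254.
Surface direct beam = 1365 × 0.5321 × 0.5254 = 381.61 W/m².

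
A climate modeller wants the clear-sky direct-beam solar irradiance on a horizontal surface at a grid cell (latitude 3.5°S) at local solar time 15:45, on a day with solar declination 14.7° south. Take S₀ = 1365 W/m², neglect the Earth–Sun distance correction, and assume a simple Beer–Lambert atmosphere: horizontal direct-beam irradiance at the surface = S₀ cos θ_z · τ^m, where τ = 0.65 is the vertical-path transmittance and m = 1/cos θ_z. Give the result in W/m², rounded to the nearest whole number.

345 W/m²

Hour angle H = 15° × (15.75 − 12) = 56.25°.
cos θ_z = sin(-3.5°) sin(-14.7°) + cos(-3.5°) cos(-14.7°) cos(56.25°) = 0.0155 + 0.5364 = 0.5519.
Air mass m = 1/cos θ_z = 1/0.5519 = 1.812; τ^m = 0.65^1.812 = 0.4581.
Surface direct beam = 1365 × 0.5519 × 0.4581 = 345.11 W/m².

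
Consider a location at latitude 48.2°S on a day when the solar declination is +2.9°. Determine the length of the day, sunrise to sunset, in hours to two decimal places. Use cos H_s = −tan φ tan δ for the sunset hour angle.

−tan φ tan δ = −(-1.1184)(0.0507) = 0.0567; H_s = arccos(0.0567) = 86.75°.
Day length = 2 H_s / 15° h⁻¹ = 173.50° / 15 = 11.567 h.

11.57 hours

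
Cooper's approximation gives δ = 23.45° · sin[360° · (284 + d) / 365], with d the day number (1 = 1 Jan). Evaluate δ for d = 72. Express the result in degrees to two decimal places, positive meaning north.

360 × (284 + 72) / 365 = 351.123°; sin(351.123°) = -0.1543.
δ = 23.45 × -0.1543 = -3.618° ≈ -3.62°.

-3.62°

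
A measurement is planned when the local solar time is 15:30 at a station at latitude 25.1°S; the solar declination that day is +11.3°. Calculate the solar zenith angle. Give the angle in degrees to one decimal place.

Hour angle H = 15° × (15.5 − 12) = 52.50°.
cos θ_z = sin φ sin δ + cos φ cos δ cos H = (-0.4242)(0.1959) + (0.9056)(0.9806)(0.6088) = 0.4575.
θ_z = arccos(0.4575) = 62.77°.

62.8°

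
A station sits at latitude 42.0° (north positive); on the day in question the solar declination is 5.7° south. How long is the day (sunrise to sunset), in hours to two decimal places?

cos H_s = −tan(42.0°) · tan(-5.7°) = 0.0899, so H_s = arccos(0.0899) = 84.84°.
Day length = 2 H_s / 15° h⁻¹ = 169.68° / 15 = 11.312 h.

11.31 hours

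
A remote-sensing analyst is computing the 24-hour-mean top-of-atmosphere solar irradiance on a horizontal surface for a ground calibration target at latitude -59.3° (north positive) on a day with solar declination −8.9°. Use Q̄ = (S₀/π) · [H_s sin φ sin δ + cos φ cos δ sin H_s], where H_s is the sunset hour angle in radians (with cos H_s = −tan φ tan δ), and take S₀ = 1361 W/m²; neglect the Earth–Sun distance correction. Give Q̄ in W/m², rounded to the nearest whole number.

317 W/m²

The sunset hour angle satisfies cos H_s = −tan φ tan δ = -0.2637, giving H_s = 105.29°. In radians, H_s = 1.8377.
H_s sin φ sin δ = 1.8377 × -0.8599 × -0.1547 = 0.2445.
cos φ cos δ sin H_s = 0.5105 × 0.9880 × 0.9646 = 0.4865.
Q̄ = (1361/π) × (0.2445 + 0.4865) = 433.22 × 0.7310 = 316.68 W/m².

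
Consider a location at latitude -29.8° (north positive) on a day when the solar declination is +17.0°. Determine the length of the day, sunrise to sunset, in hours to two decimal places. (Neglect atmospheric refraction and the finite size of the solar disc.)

10.66 hours

−tan φ tan δ = −(-0.5727)(0.3057) = 0.1751; H_s = arccos(0.1751) = 79.92°.
Day length = 2 H_s / 15° h⁻¹ = 159.84° / 15 = 10.656 h.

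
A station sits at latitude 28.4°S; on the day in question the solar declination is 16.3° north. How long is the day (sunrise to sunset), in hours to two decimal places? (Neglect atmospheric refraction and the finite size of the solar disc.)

10.79 hours

cos H_s = −tan(-28.4°) · tan(16.3°) = 0.1581, so H_s = arccos(0.1581) = 80.90°.
Day length = 2 H_s / 15° h⁻¹ = 161.80° / 15 = 10.787 h.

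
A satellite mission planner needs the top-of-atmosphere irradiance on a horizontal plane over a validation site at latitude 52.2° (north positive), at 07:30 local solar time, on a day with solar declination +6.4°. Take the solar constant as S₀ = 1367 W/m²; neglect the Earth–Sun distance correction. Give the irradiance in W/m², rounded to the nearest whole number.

439 W/m²

Hour angle H = 15° × (7.5 − 12) = -67.50°.
cos θ_z = sin(52.2°) sin(6.4°) + cos(52.2°) cos(6.4°) cos(-67.50°) = 0.0881 + 0.2331 = 0.3212.
Top-of-atmosphere irradiance = S₀ cos θ_z = 1367 × 0.3212 = 439.08 W/m².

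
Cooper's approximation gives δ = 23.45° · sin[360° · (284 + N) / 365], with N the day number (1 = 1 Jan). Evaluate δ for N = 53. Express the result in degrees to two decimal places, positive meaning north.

-10.87°

360 × (284 + 53) / 365 = 332.384°; sin(332.384°) = -0.4635.
δ = 23.45 × -0.4635 = -10.869° ≈ -10.87°.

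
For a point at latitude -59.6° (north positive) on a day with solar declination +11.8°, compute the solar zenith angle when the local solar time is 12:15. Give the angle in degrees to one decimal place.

Hour angle H = 15° × (12.25 − 12) = 3.75°.
cos θ_z = sin(-59.6°) sin(11.8°) + cos(-59.6°) cos(11.8°) cos(3.75°) = -0.1764 + 0.4943 = 0.3179.
θ_z = arccos(0.3179) = 71.46°.

71.5°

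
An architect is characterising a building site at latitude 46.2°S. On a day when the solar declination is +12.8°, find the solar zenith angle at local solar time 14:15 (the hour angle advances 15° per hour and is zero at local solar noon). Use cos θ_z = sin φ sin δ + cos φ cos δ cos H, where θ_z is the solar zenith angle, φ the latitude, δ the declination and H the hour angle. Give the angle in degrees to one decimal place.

66.3°

Hour angle H = 15° × (14.25 − 12) = 33.75°.
cos θ_z = sin φ sin δ + cos φ cos δ cos H = (-0.7218)(0.2215) + (0.6921)(0.9751)(0.8315) = 0.4013.
θ_z = arccos(0.4013) = 66.34°.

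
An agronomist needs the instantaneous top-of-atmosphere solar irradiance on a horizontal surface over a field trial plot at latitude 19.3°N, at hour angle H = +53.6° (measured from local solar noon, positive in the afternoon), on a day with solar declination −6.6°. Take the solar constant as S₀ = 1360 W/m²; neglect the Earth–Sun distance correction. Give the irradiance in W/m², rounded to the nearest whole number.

705 W/m²

cos θ_z = sin φ sin δ + cos φ cos δ cos H = (0.3305)(-0.1149) + (0.9438)(0.9934)(0.5934) = 0.5184.
Top-of-atmosphere irradiance = S₀ cos θ_z = 1360 × 0.5184 = 705.02 W/m².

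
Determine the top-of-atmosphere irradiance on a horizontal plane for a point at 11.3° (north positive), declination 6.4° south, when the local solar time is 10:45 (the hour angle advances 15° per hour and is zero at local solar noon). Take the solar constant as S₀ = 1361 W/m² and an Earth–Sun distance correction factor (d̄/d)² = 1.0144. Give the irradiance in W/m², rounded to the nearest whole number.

Hour angle H = 15° × (10.75 − 12) = -18.75°.
With φ = 11.3°, δ = -6.4°, H = -18.75°: sin φ sin δ = -0.0218, cos φ cos δ cos H = 0.9228, so cos θ_z = 0.9010.
Top-of-atmosphere irradiance = S₀ (d̄/d)² cos θ_z = 1361 × 1.0144 × 0.9010 = 1243.92 W/m².

1244 W/m²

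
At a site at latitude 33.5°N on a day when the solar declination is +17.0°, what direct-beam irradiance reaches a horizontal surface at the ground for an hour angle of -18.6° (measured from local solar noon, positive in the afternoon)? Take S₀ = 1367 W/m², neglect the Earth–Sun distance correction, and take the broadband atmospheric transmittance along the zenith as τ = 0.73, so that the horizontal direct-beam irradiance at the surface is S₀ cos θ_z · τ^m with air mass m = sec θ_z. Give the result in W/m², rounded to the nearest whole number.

With φ = 33.5°, δ = 17.0°, H = -18.60°: sin φ sin δ = 0.1614, cos φ cos δ cos H = 0.7558, so cos θ_z = 0.9172.
Air mass m = 1/cos θ_z = 1/0.9172 = 1.090; τ^m = 0.73^1.090 = 0.7096.
Surface direct beam = 1367 × 0.9172 × 0.7096 = 889.71 W/m².

890 W/m²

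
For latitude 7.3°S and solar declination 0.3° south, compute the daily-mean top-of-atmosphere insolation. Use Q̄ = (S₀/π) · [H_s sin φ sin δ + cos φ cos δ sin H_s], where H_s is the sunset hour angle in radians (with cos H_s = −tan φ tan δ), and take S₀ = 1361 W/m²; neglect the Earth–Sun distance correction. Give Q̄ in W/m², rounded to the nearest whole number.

cos H_s = −tan(-7.3°) · tan(-0.3°) = -0.0007, so H_s = arccos(-0.0007) = 90.04°. In radians, H_s = 1.5715.
H_s sin φ sin δ = 1.5715 × -0.1271 × -0.0052 = 0.0010.
cos φ cos δ sin H_s = 0.9919 × 1.0000 × 1.0000 = 0.9919.
Q̄ = (1361/π) × (0.0010 + 0.9919) = 433.22 × 0.9929 = 430.14 W/m².

430 W/m²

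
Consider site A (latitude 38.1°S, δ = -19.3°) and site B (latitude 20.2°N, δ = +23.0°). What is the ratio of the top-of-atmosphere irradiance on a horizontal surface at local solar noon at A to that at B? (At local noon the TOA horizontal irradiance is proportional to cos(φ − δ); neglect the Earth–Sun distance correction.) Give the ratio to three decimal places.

0.948

A: cos θ_z = cos(-38.1° − (-19.3°)) = 0.9466.
B: cos θ_z = cos(20.2° − (23.0°)) = 0.9988.
Ratio A/B = 0.9466 / 0.9988 = 0.9477.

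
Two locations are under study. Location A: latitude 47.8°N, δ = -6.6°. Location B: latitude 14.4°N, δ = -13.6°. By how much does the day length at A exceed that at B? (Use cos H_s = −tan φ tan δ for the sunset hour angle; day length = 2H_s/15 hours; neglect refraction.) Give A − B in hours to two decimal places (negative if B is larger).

-0.50 h

A: H_s = arccos(−tan 47.8° · tan -6.6°) = 82.67°, so 2H_s/15 = 11.0227 h.
B: H_s = arccos(−tan 14.4° · tan -13.6°) = 86.44°, so 2H_s/15 = 11.5253 h.
A − B = 11.0227 − 11.5253 = -0.5026 h.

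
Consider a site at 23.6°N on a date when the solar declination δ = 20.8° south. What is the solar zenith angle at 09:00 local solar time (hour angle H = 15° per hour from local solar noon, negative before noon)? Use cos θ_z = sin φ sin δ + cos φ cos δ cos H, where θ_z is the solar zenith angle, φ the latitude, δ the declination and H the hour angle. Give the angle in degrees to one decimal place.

Hour angle H = 15° × (9 − 12) = -45.00°.
cos θ_z = sin φ sin δ + cos φ cos δ cos H = (0.4003)(-0.3551) + (0.9164)(0.9348)(0.7071) = 0.4636.
θ_z = arccos(0.4636) = 62.38°.

62.4°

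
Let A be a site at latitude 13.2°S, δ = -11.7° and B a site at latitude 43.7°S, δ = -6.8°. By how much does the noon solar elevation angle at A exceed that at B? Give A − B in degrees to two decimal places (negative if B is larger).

+35.40°

A: 90° − |-13.2 − (-11.7)| = 88.50°.
B: 90° − |-43.7 − (-6.8)| = 53.10°.
A − B = 88.50 − 53.10 = 35.40°.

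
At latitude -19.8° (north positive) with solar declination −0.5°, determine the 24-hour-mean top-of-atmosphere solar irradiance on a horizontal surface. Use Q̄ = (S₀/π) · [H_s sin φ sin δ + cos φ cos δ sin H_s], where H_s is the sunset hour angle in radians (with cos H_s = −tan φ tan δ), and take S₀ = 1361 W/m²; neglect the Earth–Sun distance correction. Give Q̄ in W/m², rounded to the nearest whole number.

cos H_s = −tan(-19.8°) · tan(-0.5°) = -0.0031, so H_s = arccos(-0.0031) = 90.18°. In radians, H_s = 1.5739.
H_s sin φ sin δ = 1.5739 × -0.3387 × -0.0087 = 0.0046.
cos φ cos δ sin H_s = 0.9409 × 1.0000 × 1.0000 = 0.9409.
Q̄ = (1361/π) × (0.0046 + 0.9409) = 433.22 × 0.9455 = 409.61 W/m².

410 W/m²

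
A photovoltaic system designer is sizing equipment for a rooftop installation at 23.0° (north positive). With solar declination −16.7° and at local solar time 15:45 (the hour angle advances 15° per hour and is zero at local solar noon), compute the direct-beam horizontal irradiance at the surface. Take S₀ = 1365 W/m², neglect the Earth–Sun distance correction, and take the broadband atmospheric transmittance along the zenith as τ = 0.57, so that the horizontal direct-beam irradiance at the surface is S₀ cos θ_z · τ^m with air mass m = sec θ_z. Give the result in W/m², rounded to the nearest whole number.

Hour angle H = 15° × (15.75 − 12) = 56.25°.
cos θ_z = sin(23.0°) sin(-16.7°) + cos(23.0°) cos(-16.7°) cos(56.25°) = -0.1123 + 0.4898 = 0.3775.
Air mass m = 1/cos θ_z = 1/0.3775 = 2.649; τ^m = 0.57^2.649 = 0.2256.
Surface direct beam = 1365 × 0.3775 × 0.2256 = 116.25 W/m².

116 W/m²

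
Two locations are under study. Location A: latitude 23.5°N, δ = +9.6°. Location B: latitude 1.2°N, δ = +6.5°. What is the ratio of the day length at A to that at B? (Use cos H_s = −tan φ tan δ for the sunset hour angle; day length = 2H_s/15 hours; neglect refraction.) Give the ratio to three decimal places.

1.045

A: H_s = arccos(−tan 23.5° · tan 9.6°) = 94.22°, so 2H_s/15 = 12.5627 h.
B: H_s = arccos(−tan 1.2° · tan 6.5°) = 90.14°, so 2H_s/15 = 12.0187 h.
Ratio A/B = 12.5627 / 12.0187 = 1.0453.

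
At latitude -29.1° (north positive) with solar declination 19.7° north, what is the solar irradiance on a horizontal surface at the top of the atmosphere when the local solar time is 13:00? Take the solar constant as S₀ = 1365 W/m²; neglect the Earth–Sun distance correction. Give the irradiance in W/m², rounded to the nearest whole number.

Hour angle H = 15° × (13 − 12) = 15.00°.
With φ = -29.1°, δ = 19.7°, H = 15.00°: sin φ sin δ = -0.1639, cos φ cos δ cos H = 0.7946, so cos θ_z = 0.6307.
Top-of-atmosphere irradiance = S₀ cos θ_z = 1365 × 0.6307 = 860.91 W/m².

861 W/m²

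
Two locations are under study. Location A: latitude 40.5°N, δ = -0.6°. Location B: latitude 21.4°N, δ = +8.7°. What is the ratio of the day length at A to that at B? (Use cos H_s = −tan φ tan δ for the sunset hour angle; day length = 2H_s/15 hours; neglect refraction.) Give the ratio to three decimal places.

A: H_s = arccos(−tan 40.5° · tan -0.6°) = 89.49°, so 2H_s/15 = 11.9320 h.
B: H_s = arccos(−tan 21.4° · tan 8.7°) = 93.44°, so 2H_s/15 = 12.4587 h.
Ratio A/B = 11.9320 / 12.4587 = 0.9577.

0.958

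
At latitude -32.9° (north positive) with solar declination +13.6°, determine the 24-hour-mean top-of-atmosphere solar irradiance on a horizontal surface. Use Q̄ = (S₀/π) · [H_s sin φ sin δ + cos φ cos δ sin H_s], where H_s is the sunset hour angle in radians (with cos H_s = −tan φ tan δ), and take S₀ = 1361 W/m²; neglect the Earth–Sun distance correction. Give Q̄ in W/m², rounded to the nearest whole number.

271 W/m²

−tan φ tan δ = −(-0.6469)(0.2419) = 0.1565; H_s = arccos(0.1565) = 81.00°. In radians, H_s = 1.4137.
H_s sin φ sin δ = 1.4137 × -0.5432 × 0.2351 = -0.1805.
cos φ cos δ sin H_s = 0.8396 × 0.9720 × 0.9877 = 0.8061.
Q̄ = (1361/π) × (-0.1805 + 0.8061) = 433.22 × 0.6256 = 271.02 W/m².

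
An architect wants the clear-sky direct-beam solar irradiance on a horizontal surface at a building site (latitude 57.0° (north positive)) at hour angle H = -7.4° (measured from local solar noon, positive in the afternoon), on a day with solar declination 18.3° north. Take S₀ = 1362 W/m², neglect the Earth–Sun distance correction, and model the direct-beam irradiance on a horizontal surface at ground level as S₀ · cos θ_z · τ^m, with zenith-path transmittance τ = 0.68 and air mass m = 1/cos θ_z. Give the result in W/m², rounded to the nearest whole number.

With φ = 57.0°, δ = 18.3°, H = -7.40°: sin φ sin δ = 0.2633, cos φ cos δ cos H = 0.5128, so cos θ_z = 0.7761.
Air mass m = 1/cos θ_z = 1/0.7761 = 1.288; τ^m = 0.68^1.288 = 0.6085.
Surface direct beam = 1362 × 0.7761 × 0.6085 = 643.21 W/m².

643 W/m²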